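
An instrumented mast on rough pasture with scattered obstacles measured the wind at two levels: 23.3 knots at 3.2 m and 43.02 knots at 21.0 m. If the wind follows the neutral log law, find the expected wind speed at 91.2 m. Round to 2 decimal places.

Log law: V ∝ ln(z/z₀). From the pair, with r = V₁/V₂ = 0.54161,
ln z₀ = (ln z₁ − r·ln z₂)/(1 − r) = (1.1632 − 0.54161×3.0445)/0.45839 = -1.0598 → z₀ = 0.3465 m
V₃ = V₁ · ln(z₃/z₀)/ln(z₁/z₀) = 23.3 × 5.5728/2.2229 = 58.4127 knots

58.41 knots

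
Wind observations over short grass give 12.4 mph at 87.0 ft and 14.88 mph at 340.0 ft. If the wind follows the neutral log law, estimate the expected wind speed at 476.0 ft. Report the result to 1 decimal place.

Log law: V ∝ ln(z/z₀). From the pair, with r = V₁/V₂ = 0.83333,
ln z₀ = (ln z₁ − r·ln z₂)/(1 − r) = (4.4659 − 0.83333×5.8289)/0.16667 = -2.3493 → z₀ = 0.09544 ft
V₃ = V₁ · ln(z₃/z₀)/ln(z₁/z₀) = 12.4 × 8.5147/6.8152 = 15.4922 mph

15.5 mph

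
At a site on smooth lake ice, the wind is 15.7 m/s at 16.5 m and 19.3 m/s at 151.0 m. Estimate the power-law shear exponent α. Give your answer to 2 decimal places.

Power law: V₂/V₁ = (z₂/z₁)^α ⇒ α = ln(V₂/V₁) / ln(z₂/z₁)
α = ln(19.3/15.7) / ln(151.0/16.5) = ln(1.2293) / ln(9.1515)
  = 0.20644 / 2.21392 = 0.09325

α ≈ 0.09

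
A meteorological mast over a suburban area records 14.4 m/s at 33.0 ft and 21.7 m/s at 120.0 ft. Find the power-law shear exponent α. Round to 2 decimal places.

α ≈ 0.32

Power law: V₂/V₁ = (z₂/z₁)^α ⇒ α = ln(V₂/V₁) / ln(z₂/z₁)
α = ln(21.7/14.4) / ln(120.0/33.0) = ln(1.5069) / ln(3.6364)
  = 0.41008 / 1.29098 = 0.31765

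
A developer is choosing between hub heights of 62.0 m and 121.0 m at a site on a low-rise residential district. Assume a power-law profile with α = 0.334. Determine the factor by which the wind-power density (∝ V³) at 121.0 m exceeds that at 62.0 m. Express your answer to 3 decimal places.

1.954

Speed ratio: V_B/V_A = (z_B/z_A)^α = (121.0/62.0)^0.334 = (1.9516)^0.334 = 1.25023
Power-density ratio: P_B/P_A = (V_B/V_A)³ = (1.25023)³ = 1.95422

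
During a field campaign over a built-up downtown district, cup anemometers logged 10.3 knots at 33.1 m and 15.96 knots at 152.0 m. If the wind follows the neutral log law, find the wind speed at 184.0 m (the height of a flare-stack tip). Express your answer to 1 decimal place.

Log law: V ∝ ln(z/z₀). From the pair, with r = V₁/V₂ = 0.64536,
ln z₀ = (ln z₁ − r·ln z₂)/(1 − r) = (3.4995 − 0.64536×5.0239)/0.35464 = 0.7255 → z₀ = 2.066 m
V₃ = V₁ · ln(z₃/z₀)/ln(z₁/z₀) = 10.3 × 4.4894/2.7740 = 16.6694 knots

16.7 knots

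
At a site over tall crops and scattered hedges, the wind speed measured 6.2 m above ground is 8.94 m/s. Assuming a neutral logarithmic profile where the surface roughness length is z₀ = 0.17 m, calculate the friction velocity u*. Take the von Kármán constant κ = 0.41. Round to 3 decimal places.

Log law: V(z) = (u*/κ) · ln(z/z₀) ⇒ u* = κ · V / ln(z/z₀)
u* = 0.41 × 8.94 / ln(6.2/0.17) = 0.41 × 8.94 / 3.5965
   = 3.6654 / 3.5965 = 1.0192 m/s

u* ≈ 1.019 m/s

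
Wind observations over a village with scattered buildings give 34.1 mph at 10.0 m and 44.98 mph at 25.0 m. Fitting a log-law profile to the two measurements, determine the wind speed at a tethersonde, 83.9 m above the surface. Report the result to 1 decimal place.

Log law: V ∝ ln(z/z₀). From the pair, with r = V₁/V₂ = 0.75811,
ln z₀ = (ln z₁ − r·ln z₂)/(1 − r) = (2.3026 − 0.75811×3.2189)/0.24189 = -0.5692 → z₀ = 0.5660 m
V₃ = V₁ · ln(z₃/z₀)/ln(z₁/z₀) = 34.1 × 4.9989/2.8718 = 59.3564 mph

59.4 mph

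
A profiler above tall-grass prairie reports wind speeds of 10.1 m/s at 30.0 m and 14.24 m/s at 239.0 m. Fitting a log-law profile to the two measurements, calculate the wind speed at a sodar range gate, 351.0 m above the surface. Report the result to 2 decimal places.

Log law: V ∝ ln(z/z₀). From the pair, with r = V₁/V₂ = 0.70927,
ln z₀ = (ln z₁ − r·ln z₂)/(1 − r) = (3.4012 − 0.70927×5.4765)/0.29073 = -1.6617 → z₀ = 0.1898 m
V₃ = V₁ · ln(z₃/z₀)/ln(z₁/z₀) = 10.1 × 7.5224/5.0628 = 15.0067 m/s

15.01 m/s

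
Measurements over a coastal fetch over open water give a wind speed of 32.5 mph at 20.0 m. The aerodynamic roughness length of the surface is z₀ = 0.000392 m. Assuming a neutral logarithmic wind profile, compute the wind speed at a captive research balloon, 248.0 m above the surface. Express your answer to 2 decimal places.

40.05 mph

Log law: V(z) ∝ ln(z/z₀), so V₂/V₁ = ln(z₂/z₀) / ln(z₁/z₀).
ln(248.0/0.000392) = 13.3577, ln(20.0/0.000392) = 10.8400
V₂ = 32.5 × 13.3577/10.8400 = 32.5 × 1.2323 = 40.0485 mph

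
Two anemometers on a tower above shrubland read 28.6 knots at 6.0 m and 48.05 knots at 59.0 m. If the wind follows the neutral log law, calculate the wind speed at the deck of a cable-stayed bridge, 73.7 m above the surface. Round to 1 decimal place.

49.9 knots

Log law: V ∝ ln(z/z₀). From the pair, with r = V₁/V₂ = 0.59521,
ln z₀ = (ln z₁ − r·ln z₂)/(1 − r) = (1.7918 − 0.59521×4.0775)/0.40479 = -1.5693 → z₀ = 0.2082 m
V₃ = V₁ · ln(z₃/z₀)/ln(z₁/z₀) = 28.6 × 5.8693/3.3611 = 49.9430 knots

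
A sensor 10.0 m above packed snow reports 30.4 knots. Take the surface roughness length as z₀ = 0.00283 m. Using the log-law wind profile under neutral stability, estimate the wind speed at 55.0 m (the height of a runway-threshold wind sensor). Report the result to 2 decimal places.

36.74 knots

Log law: V(z) ∝ ln(z/z₀), so V₂/V₁ = ln(z₂/z₀) / ln(z₁/z₀).
ln(55.0/0.00283) = 9.8748, ln(10.0/0.00283) = 8.1701
V₂ = 30.4 × 9.8748/8.1701 = 30.4 × 1.2087 = 36.7432 knots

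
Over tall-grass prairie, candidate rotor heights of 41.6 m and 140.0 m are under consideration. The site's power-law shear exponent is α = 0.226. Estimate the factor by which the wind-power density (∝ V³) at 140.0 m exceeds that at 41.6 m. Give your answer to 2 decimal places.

2.28

Speed ratio: V_B/V_A = (z_B/z_A)^α = (140.0/41.6)^0.226 = (3.3654)^0.226 = 1.31556
Power-density ratio: P_B/P_A = (V_B/V_A)³ = (1.31556)³ = 2.27682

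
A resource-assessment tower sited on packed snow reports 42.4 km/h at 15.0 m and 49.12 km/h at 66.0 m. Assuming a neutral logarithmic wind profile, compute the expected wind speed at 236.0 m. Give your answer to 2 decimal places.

Log law: V ∝ ln(z/z₀). From the pair, with r = V₁/V₂ = 0.86319,
ln z₀ = (ln z₁ − r·ln z₂)/(1 − r) = (2.7081 − 0.86319×4.1897)/0.13681 = -6.6402 → z₀ = 0.001307 m
V₃ = V₁ · ln(z₃/z₀)/ln(z₁/z₀) = 42.4 × 12.1040/9.3482 = 54.8992 km/h

54.90 km/h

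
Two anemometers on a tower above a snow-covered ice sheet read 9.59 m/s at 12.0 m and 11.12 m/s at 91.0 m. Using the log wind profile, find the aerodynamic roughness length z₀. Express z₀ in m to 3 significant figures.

Log law: V(z) ∝ ln(z/z₀). With r = V₁/V₂ = 9.59/11.12 = 0.86241,
r · ln(z₂/z₀) = ln(z₁/z₀) ⇒ ln z₀ = (ln z₁ − r·ln z₂)/(1 − r)
ln z₀ = (2.48491 − 0.86241×4.51086) / 0.13759 = -10.2137
z₀ = exp(-10.2137) = 0.00003666 m

z₀ ≈ 0.0000367 m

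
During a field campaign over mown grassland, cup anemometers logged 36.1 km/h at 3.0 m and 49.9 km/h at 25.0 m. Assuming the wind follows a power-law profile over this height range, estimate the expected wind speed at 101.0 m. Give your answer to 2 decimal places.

61.76 km/h

First find α: α = ln(V₂/V₁)/ln(z₂/z₁) = ln(49.9/36.1)/ln(25.0/3.0) = 0.32373/2.12026 = 0.1527
Extrapolate from 25.0 m to 101.0 m: V₃ = 49.9 × (101.0/25.0)^0.1527 = 49.9 × 1.2376 = 61.7568 km/h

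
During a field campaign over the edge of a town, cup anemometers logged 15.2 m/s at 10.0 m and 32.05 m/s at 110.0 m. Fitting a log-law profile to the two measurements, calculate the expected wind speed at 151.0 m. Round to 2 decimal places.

34.28 m/s

Log law: V ∝ ln(z/z₀). From the pair, with r = V₁/V₂ = 0.47426,
ln z₀ = (ln z₁ − r·ln z₂)/(1 − r) = (2.3026 − 0.47426×4.7005)/0.52574 = 0.1395 → z₀ = 1.150 m
V₃ = V₁ · ln(z₃/z₀)/ln(z₁/z₀) = 15.2 × 4.8778/2.1631 = 34.2761 m/s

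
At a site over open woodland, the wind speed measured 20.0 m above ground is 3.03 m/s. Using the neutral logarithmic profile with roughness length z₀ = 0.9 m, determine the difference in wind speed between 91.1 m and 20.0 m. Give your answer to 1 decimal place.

Log law: V₂ = V₁ · ln(z₂/z₀)/ln(z₁/z₀) = 3.03 × 4.6173/3.1011 = 4.5115 m/s
ΔV = 4.5115 − 3.03 = 1.4815 m/s

1.5 m/s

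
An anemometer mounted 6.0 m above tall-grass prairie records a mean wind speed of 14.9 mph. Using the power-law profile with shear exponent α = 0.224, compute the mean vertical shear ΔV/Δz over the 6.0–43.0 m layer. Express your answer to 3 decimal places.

0.223 mph/m

Power law: V₂ = V₁ · (z₂/z₁)^α = 14.9 × (7.1667)^0.224 = 23.1621 mph
ΔV/Δz = (23.1621 − 14.9)/(43.0 − 6.0) = 8.2621/37.0000 = 0.22330 mph/m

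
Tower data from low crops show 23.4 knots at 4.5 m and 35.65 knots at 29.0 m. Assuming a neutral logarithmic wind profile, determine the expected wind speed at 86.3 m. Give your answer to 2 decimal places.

Log law: V ∝ ln(z/z₀). From the pair, with r = V₁/V₂ = 0.65638,
ln z₀ = (ln z₁ − r·ln z₂)/(1 − r) = (1.5041 − 0.65638×3.3673)/0.34362 = -2.0551 → z₀ = 0.1281 m
V₃ = V₁ · ln(z₃/z₀)/ln(z₁/z₀) = 23.4 × 6.5129/3.5591 = 42.8199 knots

42.82 knots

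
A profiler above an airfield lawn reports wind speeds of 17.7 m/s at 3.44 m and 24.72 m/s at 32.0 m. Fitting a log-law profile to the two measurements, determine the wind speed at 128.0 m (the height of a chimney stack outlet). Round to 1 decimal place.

29.1 m/s

Log law: V ∝ ln(z/z₀). From the pair, with r = V₁/V₂ = 0.71602,
ln z₀ = (ln z₁ − r·ln z₂)/(1 − r) = (1.2355 − 0.71602×3.4657)/0.28398 = -4.3878 → z₀ = 0.01243 m
V₃ = V₁ · ln(z₃/z₀)/ln(z₁/z₀) = 17.7 × 9.2399/5.6233 = 29.0835 m/s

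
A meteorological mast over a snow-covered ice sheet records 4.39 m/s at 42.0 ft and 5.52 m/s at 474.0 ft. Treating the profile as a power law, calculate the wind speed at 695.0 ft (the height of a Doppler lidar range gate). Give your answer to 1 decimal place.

5.7 m/s

First find α: α = ln(V₂/V₁)/ln(z₂/z₁) = ln(5.52/4.39)/ln(474.0/42.0) = 0.22905/2.42354 = 0.0945
Extrapolate from 474.0 ft to 695.0 ft: V₃ = 5.52 × (695.0/474.0)^0.0945 = 5.52 × 1.0368 = 5.7233 m/s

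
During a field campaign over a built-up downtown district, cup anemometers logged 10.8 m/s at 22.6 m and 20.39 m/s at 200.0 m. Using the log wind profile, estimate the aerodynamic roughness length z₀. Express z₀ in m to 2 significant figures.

z₀ ≈ 1.9 m

Log law: V(z) ∝ ln(z/z₀). With r = V₁/V₂ = 10.8/20.39 = 0.52967,
r · ln(z₂/z₀) = ln(z₁/z₀) ⇒ ln z₀ = (ln z₁ − r·ln z₂)/(1 − r)
ln z₀ = (3.11795 − 0.52967×5.29832) / 0.47033 = 0.6625
z₀ = exp(0.6625) = 1.940 m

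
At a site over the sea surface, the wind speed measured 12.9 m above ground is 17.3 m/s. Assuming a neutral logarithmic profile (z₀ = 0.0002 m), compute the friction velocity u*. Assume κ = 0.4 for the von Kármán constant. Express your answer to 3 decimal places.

u* ≈ 0.625 m/s

Log law: V(z) = (u*/κ) · ln(z/z₀) ⇒ u* = κ · V / ln(z/z₀)
u* = 0.4 × 17.3 / ln(12.9/0.0002) = 0.4 × 17.3 / 11.0744
   = 6.9200 / 11.0744 = 0.6249 m/s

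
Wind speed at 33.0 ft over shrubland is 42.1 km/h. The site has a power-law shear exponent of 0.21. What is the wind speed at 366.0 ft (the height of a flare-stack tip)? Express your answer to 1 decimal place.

Power-law profile: V₂ = V₁ · (z₂/z₁)^α
V₂ = 42.1 × (366.0/33.0)^0.21 = 42.1 × (11.0909)^0.21
    = 42.1 × 1.6575 = 69.7791 km/h

69.8 km/h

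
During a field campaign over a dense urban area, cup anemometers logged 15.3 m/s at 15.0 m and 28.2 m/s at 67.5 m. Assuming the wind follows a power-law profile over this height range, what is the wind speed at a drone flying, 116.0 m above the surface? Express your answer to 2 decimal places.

35.14 m/s

First find α: α = ln(V₂/V₁)/ln(z₂/z₁) = ln(28.2/15.3)/ln(67.5/15.0) = 0.61147/1.50408 = 0.4065
Extrapolate from 67.5 m to 116.0 m: V₃ = 28.2 × (116.0/67.5)^0.4065 = 28.2 × 1.2462 = 35.1438 m/s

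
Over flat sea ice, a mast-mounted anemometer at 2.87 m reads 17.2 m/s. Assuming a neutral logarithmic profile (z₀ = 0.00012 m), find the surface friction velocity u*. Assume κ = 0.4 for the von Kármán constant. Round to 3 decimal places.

u* ≈ 0.682 m/s

Log law: V(z) = (u*/κ) · ln(z/z₀) ⇒ u* = κ · V / ln(z/z₀)
u* = 0.4 × 17.2 / ln(2.87/0.00012) = 0.4 × 17.2 / 10.0823
   = 6.8800 / 10.0823 = 0.6824 m/s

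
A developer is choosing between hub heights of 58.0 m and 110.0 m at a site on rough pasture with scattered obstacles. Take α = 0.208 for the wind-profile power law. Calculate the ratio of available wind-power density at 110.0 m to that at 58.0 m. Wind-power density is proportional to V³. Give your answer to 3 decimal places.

1.491

Speed ratio: V_B/V_A = (z_B/z_A)^α = (110.0/58.0)^0.208 = (1.8966)^0.208 = 1.14240
Power-density ratio: P_B/P_A = (V_B/V_A)³ = (1.14240)³ = 1.49090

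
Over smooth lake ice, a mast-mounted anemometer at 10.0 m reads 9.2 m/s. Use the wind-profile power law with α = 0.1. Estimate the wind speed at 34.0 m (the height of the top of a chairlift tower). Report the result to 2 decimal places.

Power-law profile: V₂ = V₁ · (z₂/z₁)^α
V₂ = 9.2 × (34.0/10.0)^0.1 = 9.2 × (3.4000)^0.1
    = 9.2 × 1.1302 = 10.3977 m/s

10.40 m/s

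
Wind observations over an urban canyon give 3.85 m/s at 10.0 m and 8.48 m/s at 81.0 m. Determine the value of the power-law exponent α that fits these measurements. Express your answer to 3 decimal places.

Power law: V₂/V₁ = (z₂/z₁)^α ⇒ α = ln(V₂/V₁) / ln(z₂/z₁)
α = ln(8.48/3.85) / ln(81.0/10.0) = ln(2.2026) / ln(8.1000)
  = 0.78964 / 2.09186 = 0.37748

α ≈ 0.377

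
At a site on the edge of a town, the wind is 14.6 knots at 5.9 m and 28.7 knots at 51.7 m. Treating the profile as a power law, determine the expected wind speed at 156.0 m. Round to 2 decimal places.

40.48 knots

First find α: α = ln(V₂/V₁)/ln(z₂/z₁) = ln(28.7/14.6)/ln(51.7/5.9) = 0.67588/2.17051 = 0.3114
Extrapolate from 51.7 m to 156.0 m: V₃ = 28.7 × (156.0/51.7)^0.3114 = 28.7 × 1.4104 = 40.4795 knots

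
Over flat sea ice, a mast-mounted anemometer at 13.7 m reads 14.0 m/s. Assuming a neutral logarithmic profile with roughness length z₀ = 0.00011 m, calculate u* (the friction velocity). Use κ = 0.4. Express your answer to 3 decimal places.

Log law: V(z) = (u*/κ) · ln(z/z₀) ⇒ u* = κ · V / ln(z/z₀)
u* = 0.4 × 14.0 / ln(13.7/0.00011) = 0.4 × 14.0 / 11.7324
   = 5.6000 / 11.7324 = 0.4773 m/s

u* ≈ 0.477 m/s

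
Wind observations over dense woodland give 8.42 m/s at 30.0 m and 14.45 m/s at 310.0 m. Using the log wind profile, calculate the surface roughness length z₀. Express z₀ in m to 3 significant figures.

z₀ ≈ 1.15 m

Log law: V(z) ∝ ln(z/z₀). With r = V₁/V₂ = 8.42/14.45 = 0.58270,
r · ln(z₂/z₀) = ln(z₁/z₀) ⇒ ln z₀ = (ln z₁ − r·ln z₂)/(1 − r)
ln z₀ = (3.40120 − 0.58270×5.73657) / 0.41730 = 0.1402
z₀ = exp(0.1402) = 1.150 m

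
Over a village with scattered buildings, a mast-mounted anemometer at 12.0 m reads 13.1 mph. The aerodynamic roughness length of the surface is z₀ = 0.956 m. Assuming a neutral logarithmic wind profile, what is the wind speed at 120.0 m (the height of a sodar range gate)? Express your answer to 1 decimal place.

25.0 mph

Log law: V(z) ∝ ln(z/z₀), so V₂/V₁ = ln(z₂/z₀) / ln(z₁/z₀).
ln(120.0/0.956) = 4.8325, ln(12.0/0.956) = 2.5299
V₂ = 13.1 × 4.8325/2.5299 = 13.1 × 1.9101 = 25.0229 mph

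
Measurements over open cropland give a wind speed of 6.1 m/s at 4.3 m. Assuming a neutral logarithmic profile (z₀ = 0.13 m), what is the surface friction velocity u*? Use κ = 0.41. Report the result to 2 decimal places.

u* ≈ 0.71 m/s

Log law: V(z) = (u*/κ) · ln(z/z₀) ⇒ u* = κ · V / ln(z/z₀)
u* = 0.41 × 6.1 / ln(4.3/0.13) = 0.41 × 6.1 / 3.4988
   = 2.5010 / 3.4988 = 0.7148 m/s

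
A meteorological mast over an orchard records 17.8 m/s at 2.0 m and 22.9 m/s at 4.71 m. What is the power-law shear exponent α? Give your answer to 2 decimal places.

Power law: V₂/V₁ = (z₂/z₁)^α ⇒ α = ln(V₂/V₁) / ln(z₂/z₁)
α = ln(22.9/17.8) / ln(4.71/2.0) = ln(1.2865) / ln(2.3550)
  = 0.25194 / 0.85654 = 0.29413

α ≈ 0.29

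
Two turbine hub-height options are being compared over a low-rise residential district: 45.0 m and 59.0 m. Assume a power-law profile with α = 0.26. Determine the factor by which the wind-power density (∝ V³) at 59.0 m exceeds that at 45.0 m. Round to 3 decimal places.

Speed ratio: V_B/V_A = (z_B/z_A)^α = (59.0/45.0)^0.26 = (1.3111)^0.26 = 1.07297
Power-density ratio: P_B/P_A = (V_B/V_A)³ = (1.07297)³ = 1.23526

1.235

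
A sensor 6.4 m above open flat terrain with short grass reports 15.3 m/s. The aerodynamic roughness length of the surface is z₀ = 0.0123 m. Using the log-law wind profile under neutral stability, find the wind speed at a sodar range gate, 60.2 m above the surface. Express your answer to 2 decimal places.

20.78 m/s

Log law: V(z) ∝ ln(z/z₀), so V₂/V₁ = ln(z₂/z₀) / ln(z₁/z₀).
ln(60.2/0.0123) = 8.4958, ln(6.4/0.0123) = 6.2545
V₂ = 15.3 × 8.4958/6.2545 = 15.3 × 1.3584 = 20.7830 m/s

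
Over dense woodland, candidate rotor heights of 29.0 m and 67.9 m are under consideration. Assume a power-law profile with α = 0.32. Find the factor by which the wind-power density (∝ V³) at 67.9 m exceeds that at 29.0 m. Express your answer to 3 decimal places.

2.263

Speed ratio: V_B/V_A = (z_B/z_A)^α = (67.9/29.0)^0.32 = (2.3414)^0.32 = 1.31290
Power-density ratio: P_B/P_A = (V_B/V_A)³ = (1.31290)³ = 2.26304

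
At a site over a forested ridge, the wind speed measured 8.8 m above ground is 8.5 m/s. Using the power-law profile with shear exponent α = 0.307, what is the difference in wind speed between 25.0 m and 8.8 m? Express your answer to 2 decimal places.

3.21 m/s

Power law: V₂ = V₁ · (z₂/z₁)^α = 8.5 × (2.8409)^0.307 = 11.7120 m/s
ΔV = 11.7120 − 8.5 = 3.2120 m/s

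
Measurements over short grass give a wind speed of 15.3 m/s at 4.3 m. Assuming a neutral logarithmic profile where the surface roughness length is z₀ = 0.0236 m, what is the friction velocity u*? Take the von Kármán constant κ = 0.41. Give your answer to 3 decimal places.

Log law: V(z) = (u*/κ) · ln(z/z₀) ⇒ u* = κ · V / ln(z/z₀)
u* = 0.41 × 15.3 / ln(4.3/0.0236) = 0.41 × 15.3 / 5.2051
   = 6.2730 / 5.2051 = 1.2052 m/s

u* ≈ 1.205 m/s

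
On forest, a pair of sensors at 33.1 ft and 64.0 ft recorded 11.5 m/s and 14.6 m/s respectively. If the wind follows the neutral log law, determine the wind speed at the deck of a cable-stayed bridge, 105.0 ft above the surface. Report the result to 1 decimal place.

16.9 m/s

Log law: V ∝ ln(z/z₀). From the pair, with r = V₁/V₂ = 0.78767,
ln z₀ = (ln z₁ − r·ln z₂)/(1 − r) = (3.4995 − 0.78767×4.1589)/0.21233 = 1.0536 → z₀ = 2.868 ft
V₃ = V₁ · ln(z₃/z₀)/ln(z₁/z₀) = 11.5 × 3.6004/2.4460 = 16.9277 m/s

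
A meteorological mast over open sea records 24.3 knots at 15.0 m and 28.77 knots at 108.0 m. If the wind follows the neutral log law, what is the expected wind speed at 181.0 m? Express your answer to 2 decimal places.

29.94 knots

Log law: V ∝ ln(z/z₀). From the pair, with r = V₁/V₂ = 0.84463,
ln z₀ = (ln z₁ − r·ln z₂)/(1 − r) = (2.7081 − 0.84463×4.6821)/0.15537 = -8.0235 → z₀ = 0.0003277 m
V₃ = V₁ · ln(z₃/z₀)/ln(z₁/z₀) = 24.3 × 13.2220/10.7316 = 29.9392 knots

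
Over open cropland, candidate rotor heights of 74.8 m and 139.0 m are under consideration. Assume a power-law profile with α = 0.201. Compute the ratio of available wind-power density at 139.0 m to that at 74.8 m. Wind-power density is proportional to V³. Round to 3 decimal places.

1.453

Speed ratio: V_B/V_A = (z_B/z_A)^α = (139.0/74.8)^0.201 = (1.8583)^0.201 = 1.13264
Power-density ratio: P_B/P_A = (V_B/V_A)³ = (1.13264)³ = 1.45303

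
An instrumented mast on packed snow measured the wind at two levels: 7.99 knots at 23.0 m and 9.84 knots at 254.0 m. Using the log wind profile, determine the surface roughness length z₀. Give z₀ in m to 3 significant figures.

Log law: V(z) ∝ ln(z/z₀). With r = V₁/V₂ = 7.99/9.84 = 0.81199,
r · ln(z₂/z₀) = ln(z₁/z₀) ⇒ ln z₀ = (ln z₁ − r·ln z₂)/(1 − r)
ln z₀ = (3.13549 − 0.81199×5.53733) / 0.18801 = -7.2379
z₀ = exp(-7.2379) = 0.0007188 m

z₀ ≈ 0.000719 m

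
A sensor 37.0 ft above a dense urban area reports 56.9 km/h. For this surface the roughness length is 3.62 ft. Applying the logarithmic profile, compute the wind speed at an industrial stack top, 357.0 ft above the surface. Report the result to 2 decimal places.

112.39 km/h

Log law: V(z) ∝ ln(z/z₀), so V₂/V₁ = ln(z₂/z₀) / ln(z₁/z₀).
ln(357.0/3.62) = 4.5913, ln(37.0/3.62) = 2.3244
V₂ = 56.9 × 4.5913/2.3244 = 56.9 × 1.9752 = 112.3894 km/h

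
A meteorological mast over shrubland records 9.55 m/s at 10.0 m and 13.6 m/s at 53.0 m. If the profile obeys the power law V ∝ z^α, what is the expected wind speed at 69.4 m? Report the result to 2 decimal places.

First find α: α = ln(V₂/V₁)/ln(z₂/z₁) = ln(13.6/9.55)/ln(53.0/10.0) = 0.35353/1.66771 = 0.2120
Extrapolate from 53.0 m to 69.4 m: V₃ = 13.6 × (69.4/53.0)^0.2120 = 13.6 × 1.0588 = 14.3999 m/s

14.40 m/s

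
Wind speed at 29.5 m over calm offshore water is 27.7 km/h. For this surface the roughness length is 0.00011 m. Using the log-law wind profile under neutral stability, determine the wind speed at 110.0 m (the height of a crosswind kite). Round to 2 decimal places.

Log law: V(z) ∝ ln(z/z₀), so V₂/V₁ = ln(z₂/z₀) / ln(z₁/z₀).
ln(110.0/0.00011) = 13.8155, ln(29.5/0.00011) = 12.4994
V₂ = 27.7 × 13.8155/12.4994 = 27.7 × 1.1053 = 30.6166 km/h

30.62 km/h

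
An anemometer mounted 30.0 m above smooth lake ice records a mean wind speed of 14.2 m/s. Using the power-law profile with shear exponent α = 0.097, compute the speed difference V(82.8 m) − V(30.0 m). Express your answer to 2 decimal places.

1.47 m/s

Power law: V₂ = V₁ · (z₂/z₁)^α = 14.2 × (2.7600)^0.097 = 15.6696 m/s
ΔV = 15.6696 − 14.2 = 1.4696 m/s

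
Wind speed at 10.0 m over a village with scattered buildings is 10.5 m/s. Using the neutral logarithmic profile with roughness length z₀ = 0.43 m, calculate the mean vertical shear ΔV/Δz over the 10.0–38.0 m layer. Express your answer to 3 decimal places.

0.159 m/s/m

Log law: V₂ = V₁ · ln(z₂/z₀)/ln(z₁/z₀) = 10.5 × 4.4816/3.1466 = 14.9549 m/s
ΔV/Δz = (14.9549 − 10.5)/(38.0 − 10.0) = 4.4549/28.0000 = 0.15910 m/s/m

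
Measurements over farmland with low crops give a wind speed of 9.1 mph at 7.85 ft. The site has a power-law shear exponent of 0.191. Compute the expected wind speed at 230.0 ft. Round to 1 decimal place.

Power-law profile: V₂ = V₁ · (z₂/z₁)^α
V₂ = 9.1 × (230.0/7.85)^0.191 = 9.1 × (29.2994)^0.191
    = 9.1 × 1.9062 = 17.3465 mph

17.3 mph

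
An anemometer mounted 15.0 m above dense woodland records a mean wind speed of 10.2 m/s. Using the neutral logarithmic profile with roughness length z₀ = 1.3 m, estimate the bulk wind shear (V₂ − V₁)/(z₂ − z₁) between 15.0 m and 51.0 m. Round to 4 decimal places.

Log law: V₂ = V₁ · ln(z₂/z₀)/ln(z₁/z₀) = 10.2 × 3.6695/2.4457 = 15.3039 m/s
ΔV/Δz = (15.3039 − 10.2)/(51.0 − 15.0) = 5.1039/36.0000 = 0.14177 m/s/m

0.1418 m/s/m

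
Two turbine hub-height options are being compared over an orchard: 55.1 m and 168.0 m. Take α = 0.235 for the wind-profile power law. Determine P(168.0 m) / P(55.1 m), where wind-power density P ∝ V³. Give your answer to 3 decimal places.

2.194

Speed ratio: V_B/V_A = (z_B/z_A)^α = (168.0/55.1)^0.235 = (3.0490)^0.235 = 1.29950
Power-density ratio: P_B/P_A = (V_B/V_A)³ = (1.29950)³ = 2.19448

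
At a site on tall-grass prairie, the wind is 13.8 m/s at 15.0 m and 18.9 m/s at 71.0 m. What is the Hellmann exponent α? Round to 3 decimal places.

Power law: V₂/V₁ = (z₂/z₁)^α ⇒ α = ln(V₂/V₁) / ln(z₂/z₁)
α = ln(18.9/13.8) / ln(71.0/15.0) = ln(1.3696) / ln(4.7333)
  = 0.31449 / 1.55463 = 0.20229

α ≈ 0.202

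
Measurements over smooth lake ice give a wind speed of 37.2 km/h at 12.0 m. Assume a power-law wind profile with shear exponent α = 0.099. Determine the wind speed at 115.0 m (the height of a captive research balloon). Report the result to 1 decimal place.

46.5 km/h

Power-law profile: V₂ = V₁ · (z₂/z₁)^α
V₂ = 37.2 × (115.0/12.0)^0.099 = 37.2 × (9.5833)^0.099
    = 37.2 × 1.2507 = 46.5279 km/h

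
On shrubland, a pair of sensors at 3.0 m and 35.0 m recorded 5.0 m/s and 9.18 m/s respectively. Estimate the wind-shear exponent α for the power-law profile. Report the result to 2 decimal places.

Power law: V₂/V₁ = (z₂/z₁)^α ⇒ α = ln(V₂/V₁) / ln(z₂/z₁)
α = ln(9.18/5.0) / ln(35.0/3.0) = ln(1.8360) / ln(11.6667)
  = 0.60759 / 2.45674 = 0.24732

α ≈ 0.25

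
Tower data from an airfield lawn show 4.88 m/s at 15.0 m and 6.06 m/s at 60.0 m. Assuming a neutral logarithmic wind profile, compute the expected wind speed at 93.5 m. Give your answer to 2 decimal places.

Log law: V ∝ ln(z/z₀). From the pair, with r = V₁/V₂ = 0.80528,
ln z₀ = (ln z₁ − r·ln z₂)/(1 − r) = (2.7081 − 0.80528×4.0943)/0.19472 = -3.0251 → z₀ = 0.04855 m
V₃ = V₁ · ln(z₃/z₀)/ln(z₁/z₀) = 4.88 × 7.5631/5.7331 = 6.4376 m/s

6.44 m/s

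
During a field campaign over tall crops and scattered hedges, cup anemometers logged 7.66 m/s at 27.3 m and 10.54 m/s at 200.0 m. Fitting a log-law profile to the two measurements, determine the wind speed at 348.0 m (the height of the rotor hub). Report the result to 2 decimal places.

11.34 m/s

Log law: V ∝ ln(z/z₀). From the pair, with r = V₁/V₂ = 0.72676,
ln z₀ = (ln z₁ − r·ln z₂)/(1 − r) = (3.3069 − 0.72676×5.2983)/0.27324 = -1.9898 → z₀ = 0.1367 m
V₃ = V₁ · ln(z₃/z₀)/ln(z₁/z₀) = 7.66 × 7.8420/5.2967 = 11.3410 m/s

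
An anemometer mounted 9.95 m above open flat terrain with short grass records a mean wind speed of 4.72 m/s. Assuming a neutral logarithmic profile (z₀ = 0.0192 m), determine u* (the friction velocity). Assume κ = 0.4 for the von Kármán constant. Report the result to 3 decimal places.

Log law: V(z) = (u*/κ) · ln(z/z₀) ⇒ u* = κ · V / ln(z/z₀)
u* = 0.4 × 4.72 / ln(9.95/0.0192) = 0.4 × 4.72 / 6.2504
   = 1.8880 / 6.2504 = 0.3021 m/s

u* ≈ 0.302 m/s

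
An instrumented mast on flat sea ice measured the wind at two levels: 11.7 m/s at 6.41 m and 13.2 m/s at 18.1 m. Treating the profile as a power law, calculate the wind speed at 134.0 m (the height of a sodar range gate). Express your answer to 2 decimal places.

First find α: α = ln(V₂/V₁)/ln(z₂/z₁) = ln(13.2/11.7)/ln(18.1/6.41) = 0.12063/1.03805 = 0.1162
Extrapolate from 18.1 m to 134.0 m: V₃ = 13.2 × (134.0/18.1)^0.1162 = 13.2 × 1.2619 = 16.6574 m/s

16.66 m/s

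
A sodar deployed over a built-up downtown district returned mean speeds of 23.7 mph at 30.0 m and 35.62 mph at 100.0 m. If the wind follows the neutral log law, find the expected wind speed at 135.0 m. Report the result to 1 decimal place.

Log law: V ∝ ln(z/z₀). From the pair, with r = V₁/V₂ = 0.66536,
ln z₀ = (ln z₁ − r·ln z₂)/(1 − r) = (3.4012 − 0.66536×4.6052)/0.33464 = 1.0074 → z₀ = 2.738 m
V₃ = V₁ · ln(z₃/z₀)/ln(z₁/z₀) = 23.7 × 3.8979/2.3938 = 38.5912 mph

38.6 mph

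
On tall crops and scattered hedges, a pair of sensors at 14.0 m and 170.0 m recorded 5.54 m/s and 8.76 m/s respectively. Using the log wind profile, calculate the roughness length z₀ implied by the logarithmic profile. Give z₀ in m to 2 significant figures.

Log law: V(z) ∝ ln(z/z₀). With r = V₁/V₂ = 5.54/8.76 = 0.63242,
r · ln(z₂/z₀) = ln(z₁/z₀) ⇒ ln z₀ = (ln z₁ − r·ln z₂)/(1 − r)
ln z₀ = (2.63906 − 0.63242×5.13580) / 0.36758 = -1.6566
z₀ = exp(-1.6566) = 0.1908 m

z₀ ≈ 0.19 m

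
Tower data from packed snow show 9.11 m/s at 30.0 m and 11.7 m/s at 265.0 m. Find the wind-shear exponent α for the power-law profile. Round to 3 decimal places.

α ≈ 0.115

Power law: V₂/V₁ = (z₂/z₁)^α ⇒ α = ln(V₂/V₁) / ln(z₂/z₁)
α = ln(11.7/9.11) / ln(265.0/30.0) = ln(1.2843) / ln(8.8333)
  = 0.25022 / 2.17853 = 0.11486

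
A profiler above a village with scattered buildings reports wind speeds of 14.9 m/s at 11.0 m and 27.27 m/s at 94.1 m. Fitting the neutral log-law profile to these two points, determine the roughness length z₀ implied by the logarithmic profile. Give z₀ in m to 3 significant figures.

z₀ ≈ 0.829 m

Log law: V(z) ∝ ln(z/z₀). With r = V₁/V₂ = 14.9/27.27 = 0.54639,
r · ln(z₂/z₀) = ln(z₁/z₀) ⇒ ln z₀ = (ln z₁ − r·ln z₂)/(1 − r)
ln z₀ = (2.39790 − 0.54639×4.54436) / 0.45361 = -0.1876
z₀ = exp(-0.1876) = 0.8290 m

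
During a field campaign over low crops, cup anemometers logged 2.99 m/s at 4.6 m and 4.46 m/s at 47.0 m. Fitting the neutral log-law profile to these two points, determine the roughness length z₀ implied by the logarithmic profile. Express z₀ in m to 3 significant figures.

z₀ ≈ 0.0407 m

Log law: V(z) ∝ ln(z/z₀). With r = V₁/V₂ = 2.99/4.46 = 0.67040,
r · ln(z₂/z₀) = ln(z₁/z₀) ⇒ ln z₀ = (ln z₁ − r·ln z₂)/(1 − r)
ln z₀ = (1.52606 − 0.67040×3.85015) / 0.32960 = -3.2012
z₀ = exp(-3.2012) = 0.04071 m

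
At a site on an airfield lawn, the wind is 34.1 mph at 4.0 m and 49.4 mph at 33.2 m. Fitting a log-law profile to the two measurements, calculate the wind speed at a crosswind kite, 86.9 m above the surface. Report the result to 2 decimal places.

Log law: V ∝ ln(z/z₀). From the pair, with r = V₁/V₂ = 0.69028,
ln z₀ = (ln z₁ − r·ln z₂)/(1 − r) = (1.3863 − 0.69028×3.5025)/0.30972 = -3.3303 → z₀ = 0.03578 m
V₃ = V₁ · ln(z₃/z₀)/ln(z₁/z₀) = 34.1 × 7.7951/4.7166 = 56.3565 mph

56.36 mph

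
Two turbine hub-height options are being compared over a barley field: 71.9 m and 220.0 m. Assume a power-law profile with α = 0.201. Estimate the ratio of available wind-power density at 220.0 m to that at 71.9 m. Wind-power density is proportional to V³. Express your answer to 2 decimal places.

1.96

Speed ratio: V_B/V_A = (z_B/z_A)^α = (220.0/71.9)^0.201 = (3.0598)^0.201 = 1.25206
Power-density ratio: P_B/P_A = (V_B/V_A)³ = (1.25206)³ = 1.96279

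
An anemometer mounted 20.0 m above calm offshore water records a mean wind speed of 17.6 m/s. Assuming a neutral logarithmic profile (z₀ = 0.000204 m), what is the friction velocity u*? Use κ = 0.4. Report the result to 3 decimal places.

u* ≈ 0.613 m/s

Log law: V(z) = (u*/κ) · ln(z/z₀) ⇒ u* = κ · V / ln(z/z₀)
u* = 0.4 × 17.6 / ln(20.0/0.000204) = 0.4 × 17.6 / 11.4931
   = 7.0400 / 11.4931 = 0.6125 m/s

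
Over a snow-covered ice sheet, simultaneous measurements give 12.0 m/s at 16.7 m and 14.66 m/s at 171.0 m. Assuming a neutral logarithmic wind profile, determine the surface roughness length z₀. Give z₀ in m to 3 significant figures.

z₀ ≈ 0.000462 m

Log law: V(z) ∝ ln(z/z₀). With r = V₁/V₂ = 12.0/14.66 = 0.81855,
r · ln(z₂/z₀) = ln(z₁/z₀) ⇒ ln z₀ = (ln z₁ − r·ln z₂)/(1 − r)
ln z₀ = (2.81541 − 0.81855×5.14166) / 0.18145 = -7.6790
z₀ = exp(-7.6790) = 0.0004624 m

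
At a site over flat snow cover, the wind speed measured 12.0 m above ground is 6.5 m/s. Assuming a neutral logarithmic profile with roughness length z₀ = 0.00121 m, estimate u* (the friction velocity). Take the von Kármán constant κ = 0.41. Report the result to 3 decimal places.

u* ≈ 0.290 m/s

Log law: V(z) = (u*/κ) · ln(z/z₀) ⇒ u* = κ · V / ln(z/z₀)
u* = 0.41 × 6.5 / ln(12.0/0.00121) = 0.41 × 6.5 / 9.2020
   = 2.6650 / 9.2020 = 0.2896 m/s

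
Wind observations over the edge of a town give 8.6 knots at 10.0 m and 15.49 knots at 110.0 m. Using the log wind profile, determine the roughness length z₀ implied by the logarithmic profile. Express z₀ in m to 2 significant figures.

Log law: V(z) ∝ ln(z/z₀). With r = V₁/V₂ = 8.6/15.49 = 0.55520,
r · ln(z₂/z₀) = ln(z₁/z₀) ⇒ ln z₀ = (ln z₁ − r·ln z₂)/(1 − r)
ln z₀ = (2.30259 − 0.55520×4.70048) / 0.44480 = -0.6904
z₀ = exp(-0.6904) = 0.5014 m

z₀ ≈ 0.50 m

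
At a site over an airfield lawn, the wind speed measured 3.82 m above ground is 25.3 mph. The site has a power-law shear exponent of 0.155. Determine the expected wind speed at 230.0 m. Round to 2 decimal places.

Power-law profile: V₂ = V₁ · (z₂/z₁)^α
V₂ = 25.3 × (230.0/3.82)^0.155 = 25.3 × (60.2094)^0.155
    = 25.3 × 1.8873 = 47.7495 mph

47.75 mph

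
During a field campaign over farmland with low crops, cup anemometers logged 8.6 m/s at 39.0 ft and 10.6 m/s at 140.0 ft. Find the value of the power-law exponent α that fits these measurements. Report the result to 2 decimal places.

α ≈ 0.16

Power law: V₂/V₁ = (z₂/z₁)^α ⇒ α = ln(V₂/V₁) / ln(z₂/z₁)
α = ln(10.6/8.6) / ln(140.0/39.0) = ln(1.2326) / ln(3.5897)
  = 0.20909 / 1.27808 = 0.16360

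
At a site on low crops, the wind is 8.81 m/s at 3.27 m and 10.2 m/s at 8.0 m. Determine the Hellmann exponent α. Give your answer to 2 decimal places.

Power law: V₂/V₁ = (z₂/z₁)^α ⇒ α = ln(V₂/V₁) / ln(z₂/z₁)
α = ln(10.2/8.81) / ln(8.0/3.27) = ln(1.1578) / ln(2.4465)
  = 0.14650 / 0.89465 = 0.16375

α ≈ 0.16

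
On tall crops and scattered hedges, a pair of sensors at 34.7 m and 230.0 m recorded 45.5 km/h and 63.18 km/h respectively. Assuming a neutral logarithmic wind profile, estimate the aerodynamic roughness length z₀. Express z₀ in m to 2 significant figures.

z₀ ≈ 0.27 m

Log law: V(z) ∝ ln(z/z₀). With r = V₁/V₂ = 45.5/63.18 = 0.72016,
r · ln(z₂/z₀) = ln(z₁/z₀) ⇒ ln z₀ = (ln z₁ − r·ln z₂)/(1 − r)
ln z₀ = (3.54674 − 0.72016×5.43808) / 0.27984 = -1.3207
z₀ = exp(-1.3207) = 0.2670 m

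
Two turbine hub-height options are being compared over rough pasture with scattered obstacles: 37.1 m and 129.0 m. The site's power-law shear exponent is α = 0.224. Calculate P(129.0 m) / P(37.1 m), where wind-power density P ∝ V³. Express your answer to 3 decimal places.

Speed ratio: V_B/V_A = (z_B/z_A)^α = (129.0/37.1)^0.224 = (3.4771)^0.224 = 1.32200
Power-density ratio: P_B/P_A = (V_B/V_A)³ = (1.32200)³ = 2.31045

2.310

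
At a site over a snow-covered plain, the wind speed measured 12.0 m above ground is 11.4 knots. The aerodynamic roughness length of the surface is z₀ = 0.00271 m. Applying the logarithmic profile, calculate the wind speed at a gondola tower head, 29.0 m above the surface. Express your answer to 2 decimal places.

Log law: V(z) ∝ ln(z/z₀), so V₂/V₁ = ln(z₂/z₀) / ln(z₁/z₀).
ln(29.0/0.00271) = 9.2781, ln(12.0/0.00271) = 8.3957
V₂ = 11.4 × 9.2781/8.3957 = 11.4 × 1.1051 = 12.5981 knots

12.60 knots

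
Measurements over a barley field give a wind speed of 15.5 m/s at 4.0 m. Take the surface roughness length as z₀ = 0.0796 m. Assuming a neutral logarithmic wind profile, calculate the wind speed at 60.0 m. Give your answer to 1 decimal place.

26.2 m/s

Log law: V(z) ∝ ln(z/z₀), so V₂/V₁ = ln(z₂/z₀) / ln(z₁/z₀).
ln(60.0/0.0796) = 6.6251, ln(4.0/0.0796) = 3.9170
V₂ = 15.5 × 6.6251/3.9170 = 15.5 × 1.6914 = 26.2160 m/s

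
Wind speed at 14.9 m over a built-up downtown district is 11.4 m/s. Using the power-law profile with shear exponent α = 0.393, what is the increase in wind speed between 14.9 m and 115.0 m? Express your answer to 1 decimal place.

14.1 m/s

Power law: V₂ = V₁ · (z₂/z₁)^α = 11.4 × (7.7181)^0.393 = 25.4505 m/s
ΔV = 25.4505 − 11.4 = 14.0505 m/s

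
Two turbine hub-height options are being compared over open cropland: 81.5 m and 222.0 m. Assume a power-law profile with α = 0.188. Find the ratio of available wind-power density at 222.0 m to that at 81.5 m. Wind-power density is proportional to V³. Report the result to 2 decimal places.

Speed ratio: V_B/V_A = (z_B/z_A)^α = (222.0/81.5)^0.188 = (2.7239)^0.188 = 1.20730
Power-density ratio: P_B/P_A = (V_B/V_A)³ = (1.20730)³ = 1.75975

1.76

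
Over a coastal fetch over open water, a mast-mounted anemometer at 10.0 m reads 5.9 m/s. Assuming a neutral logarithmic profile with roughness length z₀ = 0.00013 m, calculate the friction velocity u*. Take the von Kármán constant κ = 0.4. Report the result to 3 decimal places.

Log law: V(z) = (u*/κ) · ln(z/z₀) ⇒ u* = κ · V / ln(z/z₀)
u* = 0.4 × 5.9 / ln(10.0/0.00013) = 0.4 × 5.9 / 11.2506
   = 2.3600 / 11.2506 = 0.2098 m/s

u* ≈ 0.210 m/s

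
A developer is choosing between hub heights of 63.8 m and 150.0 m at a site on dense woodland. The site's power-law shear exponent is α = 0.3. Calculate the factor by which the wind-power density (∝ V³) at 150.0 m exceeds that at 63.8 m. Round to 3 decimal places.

Speed ratio: V_B/V_A = (z_B/z_A)^α = (150.0/63.8)^0.3 = (2.3511)^0.3 = 1.29235
Power-density ratio: P_B/P_A = (V_B/V_A)³ = (1.29235)³ = 2.15846

2.158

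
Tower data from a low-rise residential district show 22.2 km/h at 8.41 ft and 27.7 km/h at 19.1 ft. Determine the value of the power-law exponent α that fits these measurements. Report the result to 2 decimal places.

α ≈ 0.27

Power law: V₂/V₁ = (z₂/z₁)^α ⇒ α = ln(V₂/V₁) / ln(z₂/z₁)
α = ln(27.7/22.2) / ln(19.1/8.41) = ln(1.2477) / ln(2.2711)
  = 0.22134 / 0.82027 = 0.26984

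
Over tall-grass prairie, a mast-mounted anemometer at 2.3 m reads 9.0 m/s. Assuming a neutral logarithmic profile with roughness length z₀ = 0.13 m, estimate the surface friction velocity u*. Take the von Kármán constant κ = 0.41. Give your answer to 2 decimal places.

u* ≈ 1.28 m/s

Log law: V(z) = (u*/κ) · ln(z/z₀) ⇒ u* = κ · V / ln(z/z₀)
u* = 0.41 × 9.0 / ln(2.3/0.13) = 0.41 × 9.0 / 2.8731
   = 3.6900 / 2.8731 = 1.2843 m/s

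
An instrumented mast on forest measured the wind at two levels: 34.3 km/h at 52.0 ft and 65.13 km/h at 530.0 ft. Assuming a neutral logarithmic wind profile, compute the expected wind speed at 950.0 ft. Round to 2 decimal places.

72.88 km/h

Log law: V ∝ ln(z/z₀). From the pair, with r = V₁/V₂ = 0.52664,
ln z₀ = (ln z₁ − r·ln z₂)/(1 − r) = (3.9512 − 0.52664×6.2729)/0.47336 = 1.3683 → z₀ = 3.929 ft
V₃ = V₁ · ln(z₃/z₀)/ln(z₁/z₀) = 34.3 × 5.4882/2.5829 = 72.8797 km/h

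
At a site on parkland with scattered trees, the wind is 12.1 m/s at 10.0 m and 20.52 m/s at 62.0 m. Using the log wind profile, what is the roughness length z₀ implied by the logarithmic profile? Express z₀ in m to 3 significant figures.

z₀ ≈ 0.727 m

Log law: V(z) ∝ ln(z/z₀). With r = V₁/V₂ = 12.1/20.52 = 0.58967,
r · ln(z₂/z₀) = ln(z₁/z₀) ⇒ ln z₀ = (ln z₁ − r·ln z₂)/(1 − r)
ln z₀ = (2.30259 − 0.58967×4.12713) / 0.41033 = -0.3194
z₀ = exp(-0.3194) = 0.7266 m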